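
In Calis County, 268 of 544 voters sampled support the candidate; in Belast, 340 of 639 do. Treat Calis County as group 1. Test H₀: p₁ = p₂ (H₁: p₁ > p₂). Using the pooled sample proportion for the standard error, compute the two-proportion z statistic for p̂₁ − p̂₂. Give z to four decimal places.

p̂₁ = 268/544 ≈ 0.492647, p̂₂ = 340/639 ≈ 0.532081.
Pooled p̂ = (268+340)/(544+639) = 608/1183 = 0.513948.
SE = √(p̂(1−p̂)(1/n₁+1/n₂)) = √(0.513948·0.486052·0.00340318) = √(0.000850133) = 0.029157.
z = (0.492647 − 0.532081)/0.029157 = -0.039434/0.029157 = -1.3525.
p-value = P(Z > -1.352) ≈ 0.9119.

z = -1.3525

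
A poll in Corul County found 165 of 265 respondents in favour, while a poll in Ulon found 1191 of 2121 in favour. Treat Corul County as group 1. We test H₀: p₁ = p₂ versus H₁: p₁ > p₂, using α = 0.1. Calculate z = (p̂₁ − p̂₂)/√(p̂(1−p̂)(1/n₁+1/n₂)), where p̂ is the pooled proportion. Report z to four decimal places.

z = 1.8937

p̂₁ = 165/265 = 0.622642, p̂₂ = 1191/2121 = 0.561528.
Pooled p̂ = (165+1191)/(265+2121) = 1356/2386 = 0.568315.
SE = √(p̂(1−p̂)(1/n₁+1/n₂)) = √(0.568315·0.431685·0.00424506) = √(0.00104145) = 0.032272.
z = (0.622642 − 0.561528)/0.032272 = 0.061114/0.032272 = 1.8937.
p-value = P(Z > 1.894) ≈ 0.0291; since p < α = 0.1, reject H₀.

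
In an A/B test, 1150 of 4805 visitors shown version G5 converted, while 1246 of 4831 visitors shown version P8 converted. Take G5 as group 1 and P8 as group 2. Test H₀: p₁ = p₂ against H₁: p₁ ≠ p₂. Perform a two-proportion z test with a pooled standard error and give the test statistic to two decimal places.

z = -2.11

p̂₁ = 1150/4805 = 0.2393, p̂₂ = 1246/4831 = 0.2579.
Pooled p̂ = (1150+1246)/(4805+4831) = 2396/9636 = 0.2487.
SE = √(p̂(1−p̂)(1/n₁+1/n₂)) = √(0.2487·0.7513·0.000415113) = √(7.75529e-05) = 0.0088.
z = (0.2393 − 0.2579)/0.0088 = -0.0186/0.0088 = -2.11.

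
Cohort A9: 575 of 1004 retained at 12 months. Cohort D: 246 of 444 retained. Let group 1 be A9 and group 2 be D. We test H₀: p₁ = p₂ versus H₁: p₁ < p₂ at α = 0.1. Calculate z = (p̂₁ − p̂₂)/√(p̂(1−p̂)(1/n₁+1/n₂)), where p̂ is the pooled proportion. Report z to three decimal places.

z = 0.661

p̂₁ = 575/1004 ≈ 0.57271, p̂₂ = 246/444 ≈ 0.55405.
Pooled p̂ = (575+246)/(1004+444) = 821/1448 = 0.56699.
SE = √(p̂(1−p̂)(1/n₁+1/n₂)) = √(0.56699·0.43301·0.00324827) = √(0.00079749) = 0.02824.
z = (0.57271 − 0.55405)/0.02824 = 0.01866/0.02824 = 0.661.
p-value = P(Z < 0.661) ≈ 0.7456; since p > α = 0.1, fail to reject H₀.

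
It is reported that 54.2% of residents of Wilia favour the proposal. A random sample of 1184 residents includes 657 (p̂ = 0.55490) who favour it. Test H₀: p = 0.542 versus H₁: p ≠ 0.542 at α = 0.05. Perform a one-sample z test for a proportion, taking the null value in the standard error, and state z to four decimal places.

p̂ = 657/1184 = 0.554899.
Under H₀, SE = √(0.542·0.458/1184) = √(0.000209659) = 0.014480.
z = (0.554899 − 0.542)/0.014480 = 0.012899/0.014480 = 0.8908.
Two-sided p-value ≈ 2·Φ(−0.891) = 0.3730; since p > α = 0.05, fail to reject H₀.

z = 0.8908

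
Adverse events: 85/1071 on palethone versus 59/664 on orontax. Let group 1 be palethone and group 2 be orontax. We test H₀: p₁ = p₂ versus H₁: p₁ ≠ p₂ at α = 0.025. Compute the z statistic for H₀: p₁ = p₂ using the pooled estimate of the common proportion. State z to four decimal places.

p̂₁ = 85/1071 = 0.0793651, p̂₂ = 59/664 = 0.0888554.
Pooled p̂ = (85+59)/(1071+664) = 144/1735 = 0.0829971.
SE = √(0.0761086 × 0.00243973) = 0.0136266.
z = (0.0793651 − 0.0888554)/0.0136266 = -0.0094903/0.0136266 = -0.6965.
p-value = 2·P(Z > 0.696) ≈ 0.4861. With α = 0.025, fail to reject H₀.

z = -0.6965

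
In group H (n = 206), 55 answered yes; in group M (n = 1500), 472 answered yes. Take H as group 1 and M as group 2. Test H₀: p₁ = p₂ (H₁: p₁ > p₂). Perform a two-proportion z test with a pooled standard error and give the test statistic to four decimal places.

p̂₁ = 55/206 = 0.266990, p̂₂ = 472/1500 = 0.314667.
Pooled p̂ = (55+472)/(206+1500) = 527/1706 = 0.308910.
SE = √(p̂(1−p̂)(1/n₁+1/n₂)) = √(0.308910·0.691090·0.00552104) = √(0.00117866) = 0.034332.
z = (0.266990 − 0.314667)/0.034332 = -0.047677/0.034332 = -1.3887.
p-value = P(Z > -1.389) ≈ 0.9175.

z = -1.3887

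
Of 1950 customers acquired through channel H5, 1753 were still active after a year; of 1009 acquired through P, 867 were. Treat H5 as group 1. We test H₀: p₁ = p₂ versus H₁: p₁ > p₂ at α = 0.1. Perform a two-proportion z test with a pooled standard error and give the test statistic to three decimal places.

z = 3.215

p̂₁ = 1753/1950 = 0.89897, p̂₂ = 867/1009 = 0.85927.
Pooled p̂ = (1753+867)/(1950+1009) = 2620/2959 = 0.88543.
SE = √(p̂(1−p̂)(1/n₁+1/n₂)) = √(0.88543·0.11457·0.0015039) = √(0.000152556) = 0.01235.
z = (0.89897 − 0.85927)/0.01235 = 0.03970/0.01235 = 3.215.
p-value = P(Z > 3.215) ≈ 0.0007; since p < α = 0.1, reject H₀.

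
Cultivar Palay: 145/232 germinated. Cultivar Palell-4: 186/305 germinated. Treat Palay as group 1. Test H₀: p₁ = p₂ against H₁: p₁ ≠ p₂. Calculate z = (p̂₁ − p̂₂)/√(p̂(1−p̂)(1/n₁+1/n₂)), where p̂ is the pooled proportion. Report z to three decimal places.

p̂₁ = 145/232 ≈ 0.62500, p̂₂ = 186/305 ≈ 0.60984.
Pooled p̂ = (145+186)/(232+305) = 331/537 = 0.61639.
SE = √(p̂(1−p̂)(1/n₁+1/n₂)) = √(0.61639·0.38361·0.00758903) = √(0.00179446) = 0.04236.
z = (0.62500 − 0.60984)/0.04236 = 0.01516/0.04236 = 0.358.
p-value = 2·P(Z > 0.358) ≈ 0.7204.

z = 0.358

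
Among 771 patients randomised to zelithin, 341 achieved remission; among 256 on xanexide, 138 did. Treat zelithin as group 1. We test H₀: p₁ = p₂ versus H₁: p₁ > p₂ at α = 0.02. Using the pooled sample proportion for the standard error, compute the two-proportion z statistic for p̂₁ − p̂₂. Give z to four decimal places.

z = -2.6894

p̂₁ = 341/771 = 0.442283, p̂₂ = 138/256 = 0.539062.
Pooled p̂ = (341+138)/(771+256) = 479/1027 = 0.466407.
SE = √(0.248872 × 0.00520327) = 0.035985.
z = (0.442283 − 0.539062)/0.035985 = -0.096779/0.035985 = -2.6894.
p-value = P(Z > -2.689) ≈ 0.9964, so at α = 0.02 we fail to reject H₀.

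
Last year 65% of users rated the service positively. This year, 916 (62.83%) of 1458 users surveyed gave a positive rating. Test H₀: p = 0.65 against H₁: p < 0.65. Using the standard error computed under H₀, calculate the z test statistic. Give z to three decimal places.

z = -1.741

p̂ = 916/1458 = 0.62826.
SE = √(p₀(1−p₀)/n) = √(0.2275/1458) = 0.01249.
z = (0.62826 − 0.65)/0.01249 = -0.02174/0.01249 = -1.741.
p-value = P(Z < -1.741) ≈ 0.0409.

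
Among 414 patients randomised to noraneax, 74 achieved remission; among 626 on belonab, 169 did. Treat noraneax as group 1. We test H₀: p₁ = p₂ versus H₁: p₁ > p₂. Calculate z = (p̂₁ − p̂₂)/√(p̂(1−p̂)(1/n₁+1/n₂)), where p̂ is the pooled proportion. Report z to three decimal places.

p̂₁ = 74/414 ≈ 0.17874, p̂₂ = 169/626 ≈ 0.26997.
Pooled p̂ = (74+169)/(414+626) = 243/1040 = 0.23365.
SE = √(p̂(1−p̂)(1/n₁+1/n₂)) = √(0.23365·0.76635·0.0040129) = √(0.000718549) = 0.02681.
z = (0.17874 − 0.26997)/0.02681 = -0.09123/0.02681 = -3.403.
p-value = P(Z > -3.403) ≈ 0.9997.

z = -3.403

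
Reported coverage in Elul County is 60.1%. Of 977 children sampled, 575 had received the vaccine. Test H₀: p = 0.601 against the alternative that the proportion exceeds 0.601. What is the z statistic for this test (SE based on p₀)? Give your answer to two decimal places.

p̂ = 575/977 ≈ 0.5885.
Standard error under H₀: √(0.601×0.399/977) = 0.0157.
z = (0.5885 − 0.601)/0.0157 = -0.0125/0.0157 = -0.80.
p-value = P(Z > -0.796) ≈ 0.7869.

z = -0.80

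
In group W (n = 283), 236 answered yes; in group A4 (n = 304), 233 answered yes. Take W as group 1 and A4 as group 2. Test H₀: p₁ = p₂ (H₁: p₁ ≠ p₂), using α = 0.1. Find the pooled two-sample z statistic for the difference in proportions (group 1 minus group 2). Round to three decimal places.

z = 2.038

p̂₁ = 236/283 = 0.83392, p̂₂ = 233/304 = 0.76645.
Pooled p̂ = (236+233)/(283+304) = 469/587 = 0.79898.
SE = √(p̂(1−p̂)(1/n₁+1/n₂)) = √(0.79898·0.20102·0.00682304) = √(0.00109586) = 0.03310.
z = (0.83392 − 0.76645)/0.03310 = 0.06747/0.03310 = 2.038.
p-value = 2·P(Z > 2.038) ≈ 0.0415; since p < α = 0.1, reject H₀.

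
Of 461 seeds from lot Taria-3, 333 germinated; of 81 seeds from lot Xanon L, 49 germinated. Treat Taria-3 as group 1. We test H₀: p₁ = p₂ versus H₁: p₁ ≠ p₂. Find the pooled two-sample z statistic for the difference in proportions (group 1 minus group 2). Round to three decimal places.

z = 2.136

p̂₁ = 333/461 = 0.72234, p̂₂ = 49/81 = 0.60494.
Pooled p̂ = (333+49)/(461+81) = 382/542 = 0.70480.
SE = √(p̂(1−p̂)(1/n₁+1/n₂)) = √(0.70480·0.29520·0.0145149) = √(0.00301994) = 0.05495.
z = (0.72234 − 0.60494)/0.05495 = 0.11740/0.05495 = 2.136.
Two-sided p-value ≈ 2·Φ(−2.136) = 0.0326.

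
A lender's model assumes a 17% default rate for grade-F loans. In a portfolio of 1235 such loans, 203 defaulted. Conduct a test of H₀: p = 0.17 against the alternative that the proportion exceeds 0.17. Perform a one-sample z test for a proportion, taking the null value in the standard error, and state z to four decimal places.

z = -0.5265

p̂ = 203/1235 = 0.164372.
Under H₀, SE = √(0.17·0.83/1235) = √(0.000114251) = 0.010689.
z = (0.164372 − 0.17)/0.010689 = -0.005628/0.010689 = -0.5265.
p-value = P(Z > -0.526) ≈ 0.7007.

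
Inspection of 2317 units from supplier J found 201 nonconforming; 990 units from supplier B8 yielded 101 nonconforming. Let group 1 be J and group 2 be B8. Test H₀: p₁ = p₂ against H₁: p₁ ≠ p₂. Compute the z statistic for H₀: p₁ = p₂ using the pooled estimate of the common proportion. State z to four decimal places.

p̂₁ = 201/2317 = 0.086750, p̂₂ = 101/990 = 0.102020.
Pooled p̂ = (201+101)/(2317+990) = 302/3307 = 0.091321.
SE = √(0.0829818 × 0.00144169) = 0.010938.
z = (0.086750 − 0.102020)/0.010938 = -0.015270/0.010938 = -1.3961.

z = -1.3961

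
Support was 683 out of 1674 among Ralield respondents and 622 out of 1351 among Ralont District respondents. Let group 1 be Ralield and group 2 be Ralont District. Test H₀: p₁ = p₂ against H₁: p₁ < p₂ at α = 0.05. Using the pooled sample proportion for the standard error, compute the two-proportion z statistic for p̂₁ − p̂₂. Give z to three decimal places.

z = -2.893

p̂₁ = 683/1674 ≈ 0.40800, p̂₂ = 622/1351 ≈ 0.46040.
Pooled p̂ = (683+622)/(1674+1351) = 1305/3025 = 0.43140.
SE = √(0.245295 × 0.00133756) = 0.01811.
z = (0.40800 − 0.46040)/0.01811 = -0.05240/0.01811 = -2.893.
p-value = P(Z < -2.893) ≈ 0.0019; since p < α = 0.05, reject H₀.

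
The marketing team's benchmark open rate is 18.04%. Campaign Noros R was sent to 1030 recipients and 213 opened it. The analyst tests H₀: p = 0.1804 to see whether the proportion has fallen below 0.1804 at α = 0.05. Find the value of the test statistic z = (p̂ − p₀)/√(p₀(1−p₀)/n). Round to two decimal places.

z = 2.20

p̂ = 213/1030 ≈ 0.2068.
Under H₀, SE = √(0.1804·0.8196/1030) = √(0.000143549) = 0.0120.
z = (0.2068 − 0.1804)/0.0120 = 0.0264/0.0120 = 2.20.
p-value = P(Z < 2.203) ≈ 0.9862; since p > α = 0.05, fail to reject H₀.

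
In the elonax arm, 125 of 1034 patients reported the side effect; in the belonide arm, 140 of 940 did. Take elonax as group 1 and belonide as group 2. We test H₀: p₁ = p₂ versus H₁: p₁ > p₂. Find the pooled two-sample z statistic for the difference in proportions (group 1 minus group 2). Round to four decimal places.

z = -1.8255

p̂₁ = 125/1034 = 0.1208897, p̂₂ = 140/940 = 0.1489362.
Pooled p̂ = (125+140)/(1034+940) = 265/1974 = 0.1342452.
SE = √(0.116223 × 0.00203095) = 0.0153637.
z = (0.1208897 − 0.1489362)/0.0153637 = -0.0280465/0.0153637 = -1.8255.
p-value = P(Z > -1.825) ≈ 0.9660.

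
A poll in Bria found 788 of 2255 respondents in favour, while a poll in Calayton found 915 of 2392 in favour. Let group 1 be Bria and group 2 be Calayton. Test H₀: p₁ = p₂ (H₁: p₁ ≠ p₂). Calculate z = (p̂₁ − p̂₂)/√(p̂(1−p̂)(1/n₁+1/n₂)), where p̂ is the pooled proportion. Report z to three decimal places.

p̂₁ = 788/2255 = 0.34945, p̂₂ = 915/2392 = 0.38253.
Pooled p̂ = (788+915)/(2255+2392) = 1703/4647 = 0.36647.
SE = √(0.232171 × 0.000861519) = 0.01414.
z = (0.34945 − 0.38253)/0.01414 = -0.03308/0.01414 = -2.339.
p-value = 2·P(Z > 2.339) ≈ 0.0193.

z = -2.339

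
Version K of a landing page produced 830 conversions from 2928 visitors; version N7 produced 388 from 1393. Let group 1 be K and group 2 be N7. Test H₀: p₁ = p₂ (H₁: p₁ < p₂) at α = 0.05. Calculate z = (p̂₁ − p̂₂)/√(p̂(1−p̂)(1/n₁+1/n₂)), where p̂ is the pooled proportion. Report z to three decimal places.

z = 0.337

p̂₁ = 830/2928 = 0.28347, p̂₂ = 388/1393 = 0.27854.
Pooled p̂ = (830+388)/(2928+1393) = 1218/4321 = 0.28188.
SE = √(p̂(1−p̂)(1/n₁+1/n₂)) = √(0.28188·0.71812·0.00105941) = √(0.000214448) = 0.01464.
z = (0.28347 − 0.27854)/0.01464 = 0.00493/0.01464 = 0.337.
p-value = P(Z < 0.337) ≈ 0.6319. With α = 0.05, fail to reject H₀.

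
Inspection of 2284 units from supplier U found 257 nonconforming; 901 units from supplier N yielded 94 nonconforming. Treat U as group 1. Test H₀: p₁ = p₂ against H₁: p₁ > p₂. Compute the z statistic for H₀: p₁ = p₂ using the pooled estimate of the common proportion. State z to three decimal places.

p̂₁ = 257/2284 ≈ 0.11252, p̂₂ = 94/901 ≈ 0.10433.
Pooled p̂ = (257+94)/(2284+901) = 351/3185 = 0.11020.
SE = √(0.0980591 × 0.00154771) = 0.01232.
z = (0.11252 − 0.10433)/0.01232 = 0.00819/0.01232 = 0.665.

z = 0.665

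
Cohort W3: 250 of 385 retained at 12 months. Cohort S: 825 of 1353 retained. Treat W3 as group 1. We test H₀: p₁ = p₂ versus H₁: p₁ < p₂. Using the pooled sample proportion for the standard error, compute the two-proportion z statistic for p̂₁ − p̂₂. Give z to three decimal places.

z = 1.411

p̂₁ = 250/385 = 0.64935, p̂₂ = 825/1353 = 0.60976.
Pooled p̂ = (250+825)/(385+1353) = 1075/1738 = 0.61853.
SE = √(0.235951 × 0.0033365) = 0.02806.
z = (0.64935 − 0.60976)/0.02806 = 0.03959/0.02806 = 1.411.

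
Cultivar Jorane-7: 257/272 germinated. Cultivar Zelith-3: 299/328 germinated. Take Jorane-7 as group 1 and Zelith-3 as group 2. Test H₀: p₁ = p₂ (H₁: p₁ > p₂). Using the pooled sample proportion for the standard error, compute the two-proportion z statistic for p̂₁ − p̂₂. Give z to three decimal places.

z = 1.556

p̂₁ = 257/272 ≈ 0.94485, p̂₂ = 299/328 ≈ 0.91159.
Pooled p̂ = (257+299)/(272+328) = 556/600 = 0.92667.
SE = √(p̂(1−p̂)(1/n₁+1/n₂)) = √(0.92667·0.07333·0.00672525) = √(0.000457018) = 0.02138.
z = (0.94485 − 0.91159)/0.02138 = 0.03326/0.02138 = 1.556.
p-value = P(Z > 1.556) ≈ 0.0598.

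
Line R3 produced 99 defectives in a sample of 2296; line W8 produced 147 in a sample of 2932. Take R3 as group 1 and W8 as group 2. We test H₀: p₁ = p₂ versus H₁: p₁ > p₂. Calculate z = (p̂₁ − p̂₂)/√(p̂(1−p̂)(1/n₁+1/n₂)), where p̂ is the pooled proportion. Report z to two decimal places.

z = -1.19

p̂₁ = 99/2296 ≈ 0.0431, p̂₂ = 147/2932 ≈ 0.0501.
Pooled p̂ = (99+147)/(2296+2932) = 246/5228 = 0.0471.
SE = √(0.0448402 × 0.000776604) = 0.0059.
z = (0.0431 − 0.0501)/0.0059 = -0.0070/0.0059 = -1.19.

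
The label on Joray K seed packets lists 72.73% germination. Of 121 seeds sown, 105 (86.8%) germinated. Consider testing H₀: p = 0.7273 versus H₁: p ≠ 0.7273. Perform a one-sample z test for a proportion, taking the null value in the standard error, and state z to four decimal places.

z = 3.4695

p̂ = 105/121 = 0.8677686.
SE = √(p₀(1−p₀)/n) = √(0.19833/121) = 0.0404862.
z = (0.8677686 − 0.7273)/0.0404862 = 0.1404686/0.0404862 = 3.4695.
p-value = 2·P(Z > 3.470) ≈ 0.0005.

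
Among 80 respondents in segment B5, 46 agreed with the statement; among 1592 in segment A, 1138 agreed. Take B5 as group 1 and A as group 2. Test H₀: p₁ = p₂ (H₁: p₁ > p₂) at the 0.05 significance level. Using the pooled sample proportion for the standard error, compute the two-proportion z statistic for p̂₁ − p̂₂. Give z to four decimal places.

p̂₁ = 46/80 ≈ 0.575000, p̂₂ = 1138/1592 ≈ 0.714824.
Pooled p̂ = (46+1138)/(80+1592) = 1184/1672 = 0.708134.
SE = √(0.20668 × 0.0131281) = 0.052090.
z = (0.575000 − 0.714824)/0.052090 = -0.139824/0.052090 = -2.6843.
p-value = P(Z > -2.684) ≈ 0.9964. With α = 0.05, fail to reject H₀.

z = -2.6843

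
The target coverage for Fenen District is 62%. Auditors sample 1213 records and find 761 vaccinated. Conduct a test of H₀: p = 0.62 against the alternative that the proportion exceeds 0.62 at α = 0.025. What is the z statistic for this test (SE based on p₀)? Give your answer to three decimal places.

p̂ = 761/1213 ≈ 0.62737.
SE = √(p₀(1−p₀)/n) = √(0.2356/1213) = 0.01394.
z = (0.62737 − 0.62)/0.01394 = 0.00737/0.01394 = 0.529.
p-value = P(Z > 0.529) ≈ 0.2985, so at α = 0.025 we fail to reject H₀.

z = 0.529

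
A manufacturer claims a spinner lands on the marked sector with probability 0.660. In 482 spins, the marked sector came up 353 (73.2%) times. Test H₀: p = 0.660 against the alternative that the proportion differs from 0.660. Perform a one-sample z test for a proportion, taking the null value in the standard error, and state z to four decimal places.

z = 3.3538

p̂ = 353/482 ≈ 0.732365.
SE = √(p₀(1−p₀)/n) = √(0.2244/482) = 0.021577.
z = (0.732365 − 0.66)/0.021577 = 0.072365/0.021577 = 3.3538.
Two-sided p-value ≈ 2·Φ(−3.354) = 0.0008.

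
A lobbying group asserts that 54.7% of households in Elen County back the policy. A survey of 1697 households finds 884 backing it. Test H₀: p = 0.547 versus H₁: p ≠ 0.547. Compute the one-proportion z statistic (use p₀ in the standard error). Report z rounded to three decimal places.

z = -2.158

p̂ = 884/1697 ≈ 0.520919.
Under H₀, SE = √(0.547·0.453/1697) = √(0.000146017) = 0.012084.
z = (0.520919 − 0.547)/0.012084 = -0.026081/0.012084 = -2.158.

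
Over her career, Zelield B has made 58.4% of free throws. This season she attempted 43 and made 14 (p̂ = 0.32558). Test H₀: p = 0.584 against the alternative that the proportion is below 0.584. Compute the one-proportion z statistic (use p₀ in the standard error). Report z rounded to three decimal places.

z = -3.438

p̂ = 14/43 ≈ 0.32558.
Standard error under H₀: √(0.584×0.416/43) = 0.07517.
z = (0.32558 − 0.584)/0.07517 = -0.25842/0.07517 = -3.438.
p-value = P(Z < -3.438) ≈ 0.0003.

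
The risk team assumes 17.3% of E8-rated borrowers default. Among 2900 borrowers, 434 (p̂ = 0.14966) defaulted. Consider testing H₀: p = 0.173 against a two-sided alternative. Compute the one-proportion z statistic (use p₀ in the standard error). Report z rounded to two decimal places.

p̂ = 434/2900 = 0.14966.
Standard error under H₀: √(0.173×0.827/2900) = 0.00702.
z = (0.14966 − 0.173)/0.00702 = -0.02334/0.00702 = -3.32.
Two-sided p-value ≈ 2·Φ(−3.324) = 0.0009.

z = -3.32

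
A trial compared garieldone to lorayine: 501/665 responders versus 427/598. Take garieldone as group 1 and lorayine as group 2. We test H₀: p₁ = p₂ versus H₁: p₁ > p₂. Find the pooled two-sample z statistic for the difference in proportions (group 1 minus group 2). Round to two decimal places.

p̂₁ = 501/665 = 0.7534, p̂₂ = 427/598 = 0.7140.
Pooled p̂ = (501+427)/(665+598) = 928/1263 = 0.7348.
SE = √(0.194888 × 0.003176) = 0.0249.
z = (0.7534 − 0.7140)/0.0249 = 0.0394/0.0249 = 1.58.

z = 1.58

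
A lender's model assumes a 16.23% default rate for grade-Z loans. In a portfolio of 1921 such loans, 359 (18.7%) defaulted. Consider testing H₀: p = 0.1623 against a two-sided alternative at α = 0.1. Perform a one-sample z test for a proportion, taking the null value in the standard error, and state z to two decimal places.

p̂ = 359/1921 = 0.18688.
SE = √(p₀(1−p₀)/n) = √(0.13596/1921) = 0.00841.
z = (0.18688 − 0.1623)/0.00841 = 0.02458/0.00841 = 2.92.
p-value = 2·P(Z > 2.922) ≈ 0.0035, so at α = 0.1 we reject H₀.

z = 2.92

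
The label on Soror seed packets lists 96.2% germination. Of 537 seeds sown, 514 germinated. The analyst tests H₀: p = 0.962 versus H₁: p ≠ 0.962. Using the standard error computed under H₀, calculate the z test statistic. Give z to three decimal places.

z = -0.585

p̂ = 514/537 ≈ 0.95717.
Under H₀, SE = √(0.962·0.038/537) = √(6.80745e-05) = 0.00825.
z = (0.95717 − 0.962)/0.00825 = -0.00483/0.00825 = -0.585.
Two-sided p-value ≈ 2·Φ(−0.585) = 0.5582.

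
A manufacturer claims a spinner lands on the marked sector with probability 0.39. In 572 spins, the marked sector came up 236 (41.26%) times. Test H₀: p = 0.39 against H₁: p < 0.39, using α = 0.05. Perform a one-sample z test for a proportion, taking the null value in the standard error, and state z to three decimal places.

p̂ = 236/572 ≈ 0.41259.
SE = √(p₀(1−p₀)/n) = √(0.2379/572) = 0.02039.
z = (0.41259 − 0.39)/0.02039 = 0.02259/0.02039 = 1.108.
p-value = P(Z < 1.108) ≈ 0.8660; since p > α = 0.05, fail to reject H₀.

z = 1.108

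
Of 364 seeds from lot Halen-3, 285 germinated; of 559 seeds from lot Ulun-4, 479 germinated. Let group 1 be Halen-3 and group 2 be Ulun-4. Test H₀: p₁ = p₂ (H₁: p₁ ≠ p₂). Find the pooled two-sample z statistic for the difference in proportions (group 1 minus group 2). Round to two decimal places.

p̂₁ = 285/364 = 0.7830, p̂₂ = 479/559 = 0.8569.
Pooled p̂ = (285+479)/(364+559) = 764/923 = 0.8277.
SE = √(0.142589 × 0.00453616) = 0.0254.
z = (0.7830 − 0.8569)/0.0254 = -0.0739/0.0254 = -2.91.
p-value = 2·P(Z > 2.907) ≈ 0.0037.

z = -2.91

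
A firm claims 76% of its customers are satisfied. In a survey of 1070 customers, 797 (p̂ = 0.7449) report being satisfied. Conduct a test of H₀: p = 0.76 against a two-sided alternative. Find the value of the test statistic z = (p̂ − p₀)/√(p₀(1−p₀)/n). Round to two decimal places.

p̂ = 797/1070 = 0.74486.
SE = √(p₀(1−p₀)/n) = √(0.1824/1070) = 0.01306.
z = (0.74486 − 0.76)/0.01306 = -0.01514/0.01306 = -1.16.

z = -1.16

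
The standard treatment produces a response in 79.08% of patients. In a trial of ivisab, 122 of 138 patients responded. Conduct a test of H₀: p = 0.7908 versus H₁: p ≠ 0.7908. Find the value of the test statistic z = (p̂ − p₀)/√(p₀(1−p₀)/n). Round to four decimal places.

p̂ = 122/138 = 0.8840580.
Standard error under H₀: √(0.7908×0.2092/138) = 0.0346238.
z = (0.8840580 − 0.7908)/0.0346238 = 0.0932580/0.0346238 = 2.6935.

z = 2.6935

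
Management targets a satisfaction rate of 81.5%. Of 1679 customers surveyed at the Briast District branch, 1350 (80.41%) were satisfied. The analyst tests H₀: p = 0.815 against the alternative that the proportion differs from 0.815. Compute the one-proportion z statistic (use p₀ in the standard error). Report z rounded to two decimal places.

z = -1.16

p̂ = 1350/1679 = 0.80405.
Standard error under H₀: √(0.815×0.185/1679) = 0.00948.
z = (0.80405 − 0.815)/0.00948 = -0.01095/0.00948 = -1.16.
p-value = 2·P(Z > 1.156) ≈ 0.2479.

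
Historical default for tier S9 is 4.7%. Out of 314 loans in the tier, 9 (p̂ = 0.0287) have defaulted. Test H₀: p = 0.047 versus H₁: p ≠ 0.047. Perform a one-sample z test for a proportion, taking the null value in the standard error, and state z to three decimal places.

z = -1.535

p̂ = 9/314 ≈ 0.028662.
SE = √(p₀(1−p₀)/n) = √(0.044791/314) = 0.011943.
z = (0.028662 − 0.047)/0.011943 = -0.018338/0.011943 = -1.535.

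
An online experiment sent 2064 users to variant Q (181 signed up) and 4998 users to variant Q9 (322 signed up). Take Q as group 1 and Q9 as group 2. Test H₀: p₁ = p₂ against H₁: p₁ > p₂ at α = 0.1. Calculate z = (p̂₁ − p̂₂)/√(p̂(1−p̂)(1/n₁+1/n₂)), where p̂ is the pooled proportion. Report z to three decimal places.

z = 3.458

p̂₁ = 181/2064 ≈ 0.0876938, p̂₂ = 322/4998 ≈ 0.0644258.
Pooled p̂ = (181+322)/(2064+4998) = 503/7062 = 0.0712263.
SE = √(0.0661531 × 0.000684576) = 0.0067295.
z = (0.0876938 − 0.0644258)/0.0067295 = 0.0232680/0.0067295 = 3.458.
p-value = P(Z > 3.458) ≈ 0.0003, so at α = 0.1 we reject H₀.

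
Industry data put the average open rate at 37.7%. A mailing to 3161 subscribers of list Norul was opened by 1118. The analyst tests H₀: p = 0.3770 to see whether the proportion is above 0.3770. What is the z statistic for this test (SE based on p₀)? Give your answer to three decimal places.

z = -2.705

p̂ = 1118/3161 ≈ 0.353686.
Under H₀, SE = √(0.377·0.623/3161) = √(7.43028e-05) = 0.008620.
z = (0.353686 − 0.377)/0.008620 = -0.023314/0.008620 = -2.705.
p-value = P(Z > -2.705) ≈ 0.9966.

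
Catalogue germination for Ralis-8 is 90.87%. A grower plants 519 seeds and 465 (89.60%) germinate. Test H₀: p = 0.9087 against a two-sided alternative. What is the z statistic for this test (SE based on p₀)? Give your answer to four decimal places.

z = -1.0081

p̂ = 465/519 ≈ 0.895954.
Standard error under H₀: √(0.9087×0.0913/519) = 0.012643.
z = (0.895954 − 0.9087)/0.012643 = -0.012746/0.012643 = -1.0081.
Two-sided p-value ≈ 2·Φ(−1.008) = 0.3134.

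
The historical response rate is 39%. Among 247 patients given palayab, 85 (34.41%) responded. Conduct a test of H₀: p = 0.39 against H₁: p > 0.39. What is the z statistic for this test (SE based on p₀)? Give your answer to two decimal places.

p̂ = 85/247 = 0.3441.
Standard error under H₀: √(0.39×0.61/247) = 0.0310.
z = (0.3441 − 0.39)/0.0310 = -0.0459/0.0310 = -1.48.
p-value = P(Z > -1.478) ≈ 0.9303.

z = -1.48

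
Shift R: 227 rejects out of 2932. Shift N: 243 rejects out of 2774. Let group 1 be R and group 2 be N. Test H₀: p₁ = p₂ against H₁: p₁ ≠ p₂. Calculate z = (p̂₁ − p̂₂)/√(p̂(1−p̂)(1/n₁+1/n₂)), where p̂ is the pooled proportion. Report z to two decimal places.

p̂₁ = 227/2932 = 0.0774, p̂₂ = 243/2774 = 0.0876.
Pooled p̂ = (227+243)/(2932+2774) = 470/5706 = 0.0824.
SE = √(p̂(1−p̂)(1/n₁+1/n₂)) = √(0.0824·0.9176·0.000701554) = √(5.30268e-05) = 0.0073.
z = (0.0774 − 0.0876)/0.0073 = -0.0102/0.0073 = -1.40.
p-value = 2·P(Z > 1.398) ≈ 0.1622.

z = -1.40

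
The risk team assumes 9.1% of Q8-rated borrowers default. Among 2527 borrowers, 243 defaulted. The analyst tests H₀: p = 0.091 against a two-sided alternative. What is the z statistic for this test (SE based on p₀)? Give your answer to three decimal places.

z = 0.902

p̂ = 243/2527 ≈ 0.09616.
Standard error under H₀: √(0.091×0.909/2527) = 0.00572.
z = (0.09616 − 0.091)/0.00572 = 0.00516/0.00572 = 0.902.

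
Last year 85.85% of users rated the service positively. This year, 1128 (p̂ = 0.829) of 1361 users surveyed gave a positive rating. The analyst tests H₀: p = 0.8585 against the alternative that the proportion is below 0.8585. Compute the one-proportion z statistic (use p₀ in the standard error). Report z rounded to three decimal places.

p̂ = 1128/1361 ≈ 0.82880.
SE = √(p₀(1−p₀)/n) = √(0.12148/1361) = 0.00945.
z = (0.82880 − 0.8585)/0.00945 = -0.02970/0.00945 = -3.143.
p-value = P(Z < -3.143) ≈ 0.0008.

z = -3.143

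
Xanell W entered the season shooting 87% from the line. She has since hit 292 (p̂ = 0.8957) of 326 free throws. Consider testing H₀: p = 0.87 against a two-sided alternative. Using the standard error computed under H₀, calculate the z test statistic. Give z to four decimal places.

p̂ = 292/326 ≈ 0.895706.
Standard error under H₀: √(0.87×0.13/326) = 0.018626.
z = (0.895706 − 0.87)/0.018626 = 0.025706/0.018626 = 1.3801.
p-value = 2·P(Z > 1.380) ≈ 0.1676.

z = 1.3801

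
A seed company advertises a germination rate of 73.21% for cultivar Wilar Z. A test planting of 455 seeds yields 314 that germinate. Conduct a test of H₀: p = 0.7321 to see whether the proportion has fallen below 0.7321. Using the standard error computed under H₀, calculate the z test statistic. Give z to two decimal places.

p̂ = 314/455 ≈ 0.6901.
Standard error under H₀: √(0.7321×0.2679/455) = 0.0208.
z = (0.6901 − 0.7321)/0.0208 = -0.0420/0.0208 = -2.02.
p-value = P(Z < -2.022) ≈ 0.0216.

z = -2.02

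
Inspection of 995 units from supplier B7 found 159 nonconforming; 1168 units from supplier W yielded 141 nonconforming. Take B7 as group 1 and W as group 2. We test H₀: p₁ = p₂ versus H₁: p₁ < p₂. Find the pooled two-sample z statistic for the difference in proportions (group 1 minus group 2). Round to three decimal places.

z = 2.621

p̂₁ = 159/995 ≈ 0.15980, p̂₂ = 141/1168 ≈ 0.12072.
Pooled p̂ = (159+141)/(995+1168) = 300/2163 = 0.13870.
SE = √(p̂(1−p̂)(1/n₁+1/n₂)) = √(0.13870·0.86130·0.00186119) = √(0.000222337) = 0.01491.
z = (0.15980 − 0.12072)/0.01491 = 0.03908/0.01491 = 2.621.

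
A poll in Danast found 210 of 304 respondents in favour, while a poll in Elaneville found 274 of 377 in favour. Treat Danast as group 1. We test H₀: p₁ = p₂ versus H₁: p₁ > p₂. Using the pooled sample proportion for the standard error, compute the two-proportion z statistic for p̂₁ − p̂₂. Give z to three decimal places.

p̂₁ = 210/304 = 0.69079, p̂₂ = 274/377 = 0.72679.
Pooled p̂ = (210+274)/(304+377) = 484/681 = 0.71072.
SE = √(0.205597 × 0.00594199) = 0.03495.
z = (0.69079 − 0.72679)/0.03495 = -0.03600/0.03495 = -1.030.
p-value = P(Z > -1.030) ≈ 0.8485.

z = -1.030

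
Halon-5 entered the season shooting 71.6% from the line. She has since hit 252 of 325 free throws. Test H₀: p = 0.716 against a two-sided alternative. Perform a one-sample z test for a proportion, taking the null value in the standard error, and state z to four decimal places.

p̂ = 252/325 ≈ 0.7753846.
SE = √(p₀(1−p₀)/n) = √(0.20334/325) = 0.0250135.
z = (0.7753846 − 0.716)/0.0250135 = 0.0593846/0.0250135 = 2.3741.
Two-sided p-value ≈ 2·Φ(−2.374) = 0.0176.

z = 2.3741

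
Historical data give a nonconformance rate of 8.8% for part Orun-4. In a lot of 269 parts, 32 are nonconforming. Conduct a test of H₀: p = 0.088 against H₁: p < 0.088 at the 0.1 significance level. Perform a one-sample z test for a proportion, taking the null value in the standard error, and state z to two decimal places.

z = 1.79

p̂ = 32/269 ≈ 0.1190.
Under H₀, SE = √(0.088·0.912/269) = √(0.000298349) = 0.0173.
z = (0.1190 − 0.088)/0.0173 = 0.0310/0.0173 = 1.79.
p-value = P(Z < 1.792) ≈ 0.9635; since p > α = 0.1, fail to reject H₀.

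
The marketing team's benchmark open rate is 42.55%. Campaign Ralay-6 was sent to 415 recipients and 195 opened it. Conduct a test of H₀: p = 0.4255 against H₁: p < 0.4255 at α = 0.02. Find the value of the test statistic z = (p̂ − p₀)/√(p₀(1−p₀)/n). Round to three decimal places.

p̂ = 195/415 = 0.46988.
Under H₀, SE = √(0.4255·0.5745/415) = √(0.000589036) = 0.02427.
z = (0.46988 − 0.4255)/0.02427 = 0.04438/0.02427 = 1.829.
p-value = P(Z < 1.829) ≈ 0.9663. With α = 0.02, fail to reject H₀.

z = 1.829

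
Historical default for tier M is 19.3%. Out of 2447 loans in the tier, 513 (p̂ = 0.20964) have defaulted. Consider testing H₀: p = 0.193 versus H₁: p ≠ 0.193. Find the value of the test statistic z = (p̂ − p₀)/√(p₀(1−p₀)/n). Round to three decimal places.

z = 2.086

p̂ = 513/2447 ≈ 0.209644.
SE = √(p₀(1−p₀)/n) = √(0.15575/2447) = 0.007978.
z = (0.209644 − 0.193)/0.007978 = 0.016644/0.007978 = 2.086.
p-value = 2·P(Z > 2.086) ≈ 0.0370.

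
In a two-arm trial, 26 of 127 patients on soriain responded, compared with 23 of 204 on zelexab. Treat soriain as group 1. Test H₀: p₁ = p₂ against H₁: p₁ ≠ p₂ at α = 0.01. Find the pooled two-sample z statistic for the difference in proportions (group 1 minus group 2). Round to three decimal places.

z = 2.291

p̂₁ = 26/127 ≈ 0.20472, p̂₂ = 23/204 ≈ 0.11275.
Pooled p̂ = (26+23)/(127+204) = 49/331 = 0.14804.
SE = √(p̂(1−p̂)(1/n₁+1/n₂)) = √(0.14804·0.85196·0.012776) = √(0.00161133) = 0.04014.
z = (0.20472 − 0.11275)/0.04014 = 0.09197/0.04014 = 2.291.
p-value = 2·P(Z > 2.291) ≈ 0.0219, so at α = 0.01 we fail to reject H₀.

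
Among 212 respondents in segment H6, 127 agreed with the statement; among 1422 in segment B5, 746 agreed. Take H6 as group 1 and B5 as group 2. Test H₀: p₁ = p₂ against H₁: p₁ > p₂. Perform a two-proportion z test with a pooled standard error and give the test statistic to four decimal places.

p̂₁ = 127/212 ≈ 0.599057, p̂₂ = 746/1422 ≈ 0.524613.
Pooled p̂ = (127+746)/(212+1422) = 873/1634 = 0.534272.
SE = √(p̂(1−p̂)(1/n₁+1/n₂)) = √(0.534272·0.465728·0.00542022) = √(0.00134869) = 0.036724.
z = (0.599057 − 0.524613)/0.036724 = 0.074444/0.036724 = 2.0271.

z = 2.0271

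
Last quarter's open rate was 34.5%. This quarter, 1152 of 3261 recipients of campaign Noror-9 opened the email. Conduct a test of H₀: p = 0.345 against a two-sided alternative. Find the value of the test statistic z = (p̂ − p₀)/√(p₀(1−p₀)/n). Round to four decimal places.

p̂ = 1152/3261 = 0.353266.
Under H₀, SE = √(0.345·0.655/3261) = √(6.92962e-05) = 0.008324.
z = (0.353266 − 0.345)/0.008324 = 0.008266/0.008324 = 0.9930.
p-value = 2·P(Z > 0.993) ≈ 0.3207.

z = 0.9930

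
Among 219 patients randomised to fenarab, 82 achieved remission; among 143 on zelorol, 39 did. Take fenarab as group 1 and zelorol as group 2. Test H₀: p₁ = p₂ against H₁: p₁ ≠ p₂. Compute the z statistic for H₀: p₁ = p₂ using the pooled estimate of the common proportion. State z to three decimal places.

z = 2.005

p̂₁ = 82/219 ≈ 0.37443, p̂₂ = 39/143 ≈ 0.27273.
Pooled p̂ = (82+39)/(219+143) = 121/362 = 0.33425.
SE = √(p̂(1−p̂)(1/n₁+1/n₂)) = √(0.33425·0.66575·0.0115592) = √(0.00257225) = 0.05072.
z = (0.37443 − 0.27273)/0.05072 = 0.10170/0.05072 = 2.005.
Two-sided p-value ≈ 2·Φ(−2.005) = 0.0449.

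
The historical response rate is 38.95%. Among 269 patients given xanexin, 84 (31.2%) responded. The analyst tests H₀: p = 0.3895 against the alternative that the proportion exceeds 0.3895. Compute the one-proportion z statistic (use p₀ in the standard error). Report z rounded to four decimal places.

p̂ = 84/269 ≈ 0.312268.
Under H₀, SE = √(0.3895·0.6105/269) = √(0.000883977) = 0.029732.
z = (0.312268 − 0.3895)/0.029732 = -0.077232/0.029732 = -2.5976.
p-value = P(Z > -2.598) ≈ 0.9953.

z = -2.5976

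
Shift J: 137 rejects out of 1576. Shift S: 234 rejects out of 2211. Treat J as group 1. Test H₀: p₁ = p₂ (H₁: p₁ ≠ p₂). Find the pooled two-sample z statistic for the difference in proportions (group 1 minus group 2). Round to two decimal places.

z = -1.93

p̂₁ = 137/1576 = 0.0869, p̂₂ = 234/2211 = 0.1058.
Pooled p̂ = (137+234)/(1576+2211) = 371/3787 = 0.0980.
SE = √(0.0883692 × 0.0010868) = 0.0098.
z = (0.0869 − 0.1058)/0.0098 = -0.0189/0.0098 = -1.93.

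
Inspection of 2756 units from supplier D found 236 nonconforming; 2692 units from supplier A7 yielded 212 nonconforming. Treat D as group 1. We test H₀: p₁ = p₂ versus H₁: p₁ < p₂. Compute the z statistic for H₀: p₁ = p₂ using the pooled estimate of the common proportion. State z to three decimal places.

z = 0.924

p̂₁ = 236/2756 = 0.085631, p̂₂ = 212/2692 = 0.078752.
Pooled p̂ = (236+212)/(2756+2692) = 448/5448 = 0.082232.
SE = √(p̂(1−p̂)(1/n₁+1/n₂)) = √(0.082232·0.917768·0.000734316) = √(5.54187e-05) = 0.007444.
z = (0.085631 − 0.078752)/0.007444 = 0.006879/0.007444 = 0.924.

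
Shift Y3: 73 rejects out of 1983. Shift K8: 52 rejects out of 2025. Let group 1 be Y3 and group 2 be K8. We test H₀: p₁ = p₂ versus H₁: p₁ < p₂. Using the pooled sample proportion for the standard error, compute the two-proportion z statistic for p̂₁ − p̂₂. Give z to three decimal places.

z = 2.027

p̂₁ = 73/1983 = 0.03681, p̂₂ = 52/2025 = 0.02568.
Pooled p̂ = (73+52)/(1983+2025) = 125/4008 = 0.03119.
SE = √(0.030215 × 0.000998114) = 0.00549.
z = (0.03681 − 0.02568)/0.00549 = 0.01113/0.00549 = 2.027.
p-value = P(Z < 2.027) ≈ 0.9787.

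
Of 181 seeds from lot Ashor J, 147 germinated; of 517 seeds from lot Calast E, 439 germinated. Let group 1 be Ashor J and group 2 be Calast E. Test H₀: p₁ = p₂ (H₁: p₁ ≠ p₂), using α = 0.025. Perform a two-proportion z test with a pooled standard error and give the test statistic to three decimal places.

p̂₁ = 147/181 = 0.812155, p̂₂ = 439/517 = 0.849130.
Pooled p̂ = (147+439)/(181+517) = 586/698 = 0.839542.
SE = √(p̂(1−p̂)(1/n₁+1/n₂)) = √(0.839542·0.160458·0.0074591) = √(0.00100483) = 0.031699.
z = (0.812155 − 0.849130)/0.031699 = -0.036975/0.031699 = -1.166.
p-value = 2·P(Z > 1.166) ≈ 0.2434; since p > α = 0.025, fail to reject H₀.

z = -1.166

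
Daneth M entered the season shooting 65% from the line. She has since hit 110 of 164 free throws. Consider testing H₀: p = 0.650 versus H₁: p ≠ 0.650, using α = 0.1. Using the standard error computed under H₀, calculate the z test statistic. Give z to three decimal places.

z = 0.557

p̂ = 110/164 = 0.67073.
SE = √(p₀(1−p₀)/n) = √(0.2275/164) = 0.03725.
z = (0.67073 − 0.65)/0.03725 = 0.02073/0.03725 = 0.557.
Two-sided p-value ≈ 2·Φ(−0.557) = 0.5778, so at α = 0.1 we fail to reject H₀.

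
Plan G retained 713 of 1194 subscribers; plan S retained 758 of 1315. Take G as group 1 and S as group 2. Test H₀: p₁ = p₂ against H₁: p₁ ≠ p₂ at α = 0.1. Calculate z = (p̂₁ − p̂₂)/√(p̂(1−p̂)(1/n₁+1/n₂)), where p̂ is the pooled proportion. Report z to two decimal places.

p̂₁ = 713/1194 = 0.59715, p̂₂ = 758/1315 = 0.57643.
Pooled p̂ = (713+758)/(1194+1315) = 1471/2509 = 0.58629.
SE = √(0.242554 × 0.00159798) = 0.01969.
z = (0.59715 − 0.57643)/0.01969 = 0.02072/0.01969 = 1.05.
Two-sided p-value ≈ 2·Φ(−1.053) = 0.2924, so at α = 0.1 we fail to reject H₀.

z = 1.05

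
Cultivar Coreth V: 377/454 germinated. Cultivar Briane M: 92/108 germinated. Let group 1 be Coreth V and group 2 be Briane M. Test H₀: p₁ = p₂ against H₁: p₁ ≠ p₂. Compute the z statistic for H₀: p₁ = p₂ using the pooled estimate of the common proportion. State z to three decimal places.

z = -0.539

p̂₁ = 377/454 ≈ 0.83040, p̂₂ = 92/108 ≈ 0.85185.
Pooled p̂ = (377+92)/(454+108) = 469/562 = 0.83452.
SE = √(0.138097 × 0.0114619) = 0.03979.
z = (0.83040 − 0.85185)/0.03979 = -0.02145/0.03979 = -0.539.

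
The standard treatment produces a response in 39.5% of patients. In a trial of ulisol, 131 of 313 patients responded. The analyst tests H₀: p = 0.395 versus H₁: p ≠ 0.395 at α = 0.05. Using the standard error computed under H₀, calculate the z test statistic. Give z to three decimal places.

p̂ = 131/313 = 0.41853.
Standard error under H₀: √(0.395×0.605/313) = 0.02763.
z = (0.41853 − 0.395)/0.02763 = 0.02353/0.02763 = 0.852.
p-value = 2·P(Z > 0.852) ≈ 0.3944. With α = 0.05, fail to reject H₀.

z = 0.852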